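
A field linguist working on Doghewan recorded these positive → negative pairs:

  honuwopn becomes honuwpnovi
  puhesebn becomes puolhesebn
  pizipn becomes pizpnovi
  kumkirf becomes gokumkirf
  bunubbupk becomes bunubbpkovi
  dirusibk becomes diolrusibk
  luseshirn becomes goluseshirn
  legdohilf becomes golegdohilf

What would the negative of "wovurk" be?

dirusibk and bunubbupk both end in -k yet inflect differently (diolrusibk, bunubbpkovi), so the final letter is not what conditions the rule; the second-to-last letter is.
"wovurk" has second-to-last letter 'r'. The stems whose second-to-last letter is 'r' (luseshirn → goluseshirn, kumkirf → gokumkirf) add the prefix go-.
So wovurk → gowovurk.

gowovurk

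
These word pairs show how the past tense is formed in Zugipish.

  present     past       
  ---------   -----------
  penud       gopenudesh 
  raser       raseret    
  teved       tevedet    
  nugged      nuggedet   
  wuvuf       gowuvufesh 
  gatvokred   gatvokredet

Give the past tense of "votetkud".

penud and teved both end in -d yet inflect differently (gopenudesh, tevedet), so the final letter is not what conditions the rule; the last vowel is.
"votetkud" has last vowel 'u'. The stems whose last vowel is 'u' (penud → gopenudesh, wuvuf → gowuvufesh) add go- … -esh around the stem.
The other pattern: stems whose last vowel is 'e' add -et.
So votetkud → govotetkudesh.

govotetkudesh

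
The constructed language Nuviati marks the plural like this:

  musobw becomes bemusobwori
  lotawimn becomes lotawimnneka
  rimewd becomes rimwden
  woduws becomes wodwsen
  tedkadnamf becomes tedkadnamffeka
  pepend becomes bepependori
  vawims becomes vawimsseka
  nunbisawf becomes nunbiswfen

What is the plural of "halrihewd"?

nunbisawf and tedkadnamf both end in -f yet inflect differently (nunbiswfen, tedkadnamffeka), so the final letter is not what conditions the rule; the second-to-last letter is.
"halrihewd" has second-to-last letter 'w'. The stems whose second-to-last letter is 'w' (woduws → wodwsen, rimewd → rimwden, nunbisawf → nunbiswfen) delete the last vowel and add -en.
So halrihewd → halrihwden.

halrihwden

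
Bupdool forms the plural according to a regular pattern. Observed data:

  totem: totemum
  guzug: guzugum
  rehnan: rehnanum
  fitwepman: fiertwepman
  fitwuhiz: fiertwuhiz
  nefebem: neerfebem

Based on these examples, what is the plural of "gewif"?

rehnan and fitwepman both end in -n yet inflect differently (rehnanum, fiertwepman), so the final letter is not what conditions the rule; the number of vowels is.
"gewif" has 2 vowels. The stems with 2 vowels (totem → totemum, guzug → guzugum, rehnan → rehnanum) add -um.
The other pattern: stems with 3 vowels insert -er- after the first vowel.
So gewif → gewifum.

gewifum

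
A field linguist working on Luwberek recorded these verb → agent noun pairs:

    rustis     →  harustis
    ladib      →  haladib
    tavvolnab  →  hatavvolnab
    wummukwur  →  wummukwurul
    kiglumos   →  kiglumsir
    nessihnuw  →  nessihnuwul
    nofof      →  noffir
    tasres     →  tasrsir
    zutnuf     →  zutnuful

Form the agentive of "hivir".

hahivir

zutnuf and nofof both end in -f yet inflect differently (zutnuful, noffir), so the final letter is not what conditions the rule; the last vowel is.
"hivir" has last vowel 'i'. The stems whose last vowel is 'i' (rustis → harustis, ladib → haladib) add the prefix ha-.
The other patterns: stems whose last vowel is 'u' add -ul; stems whose last vowel is 'e' or 'o' delete the last vowel and add -ir.
So hivir → hahivir.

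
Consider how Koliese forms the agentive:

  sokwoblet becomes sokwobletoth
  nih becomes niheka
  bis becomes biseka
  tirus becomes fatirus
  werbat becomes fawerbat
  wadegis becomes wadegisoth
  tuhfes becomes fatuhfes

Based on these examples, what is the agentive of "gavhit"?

fagavhit

bis and tuhfes both end in -s yet inflect differently (biseka, fatuhfes), so the final letter is not what conditions the rule; the number of vowels is.
"gavhit" has 2 vowels. The stems with 2 vowels (tuhfes → fatuhfes, werbat → fawerbat, tirus → fatirus) add the prefix fa-.
The other patterns: stems with 1 vowel add -eka; stems with 3 vowels add -oth.
So gavhit → fagavhit.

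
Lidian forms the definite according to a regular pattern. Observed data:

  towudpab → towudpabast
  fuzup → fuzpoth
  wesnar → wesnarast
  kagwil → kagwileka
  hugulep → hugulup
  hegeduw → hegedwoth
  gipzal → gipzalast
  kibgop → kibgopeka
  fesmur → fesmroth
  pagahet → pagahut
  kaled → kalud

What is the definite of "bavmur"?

bavmroth

"bavmur" has last vowel 'u'. The stems whose last vowel is 'u' (fuzup → fuzpoth, hegeduw → hegedwoth, fesmur → fesmroth) delete the last vowel and add -oth.
The other patterns: stems whose last vowel is 'a' add -ast; stems whose last vowel is 'e' change the last vowel to 'u'; stems whose last vowel is 'i' or 'o' add -eka.
So bavmur → bavmroth.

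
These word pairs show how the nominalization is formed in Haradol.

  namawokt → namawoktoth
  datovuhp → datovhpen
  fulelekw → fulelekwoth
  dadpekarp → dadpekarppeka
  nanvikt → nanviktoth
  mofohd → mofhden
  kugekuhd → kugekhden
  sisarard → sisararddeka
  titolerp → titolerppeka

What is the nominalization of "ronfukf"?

ronfukfoth

"ronfukf" has second-to-last letter 'k'. The stems whose second-to-last letter is 'k' (nanvikt → nanviktoth, fulelekw → fulelekwoth, namawokt → namawoktoth) add -oth.
So ronfukf → ronfukfoth.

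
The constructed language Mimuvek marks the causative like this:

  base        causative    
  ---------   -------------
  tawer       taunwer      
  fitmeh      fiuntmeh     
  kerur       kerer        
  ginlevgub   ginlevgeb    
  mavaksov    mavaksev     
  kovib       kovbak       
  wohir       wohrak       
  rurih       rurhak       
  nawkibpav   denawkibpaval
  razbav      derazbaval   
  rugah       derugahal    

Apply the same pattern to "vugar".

devugaral

"vugar" has last vowel 'a'. The stems whose last vowel is 'a' (nawkibpav → denawkibpaval, razbav → derazbaval, rugah → derugahal) add de- … -al around the stem.
The other patterns: stems whose last vowel is 'e' insert -un- after the first vowel; stems whose last vowel is 'o' or 'u' change the last vowel to 'e'; stems whose last vowel is 'i' delete the last vowel and add -ak.
So vugar → devugaral.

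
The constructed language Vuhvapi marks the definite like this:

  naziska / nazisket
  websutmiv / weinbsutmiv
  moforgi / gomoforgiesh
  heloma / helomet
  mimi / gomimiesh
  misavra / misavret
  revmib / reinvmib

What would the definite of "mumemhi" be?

gomumemhiesh

moforgi and websutmiv both have last vowel 'i' yet inflect differently (gomoforgiesh, weinbsutmiv), so the last vowel is not what conditions the rule; the final letter is.
"mumemhi" ends in -i. The stems ending in -i (moforgi → gomoforgiesh, mimi → gomimiesh) add go- … -esh around the stem.
So mumemhi → gomumemhiesh.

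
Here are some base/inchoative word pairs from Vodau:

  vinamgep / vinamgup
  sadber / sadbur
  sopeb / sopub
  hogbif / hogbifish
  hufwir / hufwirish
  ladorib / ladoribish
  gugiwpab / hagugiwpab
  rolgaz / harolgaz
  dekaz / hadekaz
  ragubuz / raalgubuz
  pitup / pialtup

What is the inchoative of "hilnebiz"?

hilnebizish

sadber and hufwir both end in -r yet inflect differently (sadbur, hufwirish), so the final letter is not what conditions the rule; the last vowel is.
"hilnebiz" has last vowel 'i'. The stems whose last vowel is 'i' (hogbif → hogbifish, hufwir → hufwirish, ladorib → ladoribish) add -ish.
So hilnebiz → hilnebizish.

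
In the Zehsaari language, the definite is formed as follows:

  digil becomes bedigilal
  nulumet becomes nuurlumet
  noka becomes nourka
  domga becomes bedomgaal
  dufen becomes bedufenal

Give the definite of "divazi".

"divazi" begins with d-. The stems beginning with d- (digil → bedigilal, dufen → bedufenal, domga → bedomgaal) add be- … -al around the stem.
The other pattern: stems beginning with n- insert -ur- after the first vowel.
So divazi → bedivazial.

bedivazial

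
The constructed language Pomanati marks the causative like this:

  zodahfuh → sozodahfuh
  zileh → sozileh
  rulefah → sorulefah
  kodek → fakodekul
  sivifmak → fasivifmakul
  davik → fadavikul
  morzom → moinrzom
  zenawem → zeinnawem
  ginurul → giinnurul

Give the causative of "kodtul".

zileh and kodek both have last vowel 'e' yet inflect differently (sozileh, fakodekul), so the last vowel is not what conditions the rule; the final letter is.
"kodtul" ends in -l. The one such stem in the data (ginurul → giinnurul) inserts -in- after the first vowel (as do morzom, zenawem), so the same rule applies.
So kodtul → koindtul.

koindtul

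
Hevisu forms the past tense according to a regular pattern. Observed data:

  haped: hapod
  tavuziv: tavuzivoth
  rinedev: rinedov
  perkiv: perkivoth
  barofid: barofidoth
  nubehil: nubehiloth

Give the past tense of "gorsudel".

gorsudol

perkiv and rinedev both end in -v yet inflect differently (perkivoth, rinedov), so the final letter is not what conditions the rule; the last vowel is.
"gorsudel" has last vowel 'e'. The stems whose last vowel is 'e' (rinedev → rinedov, haped → hapod) change the last vowel to 'o'.
So gorsudel → gorsudol.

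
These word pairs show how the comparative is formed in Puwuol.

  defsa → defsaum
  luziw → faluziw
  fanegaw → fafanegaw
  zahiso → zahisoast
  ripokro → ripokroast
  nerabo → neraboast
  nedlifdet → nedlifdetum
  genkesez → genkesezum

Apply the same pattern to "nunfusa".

nunfusaum

fanegaw and defsa both have last vowel 'a' yet inflect differently (fafanegaw, defsaum), so the last vowel is not what conditions the rule; the final letter is.
"nunfusa" ends in -a. The one such stem in the data (defsa → defsaum) adds -um, so the same rule applies.
So nunfusa → nunfusaum.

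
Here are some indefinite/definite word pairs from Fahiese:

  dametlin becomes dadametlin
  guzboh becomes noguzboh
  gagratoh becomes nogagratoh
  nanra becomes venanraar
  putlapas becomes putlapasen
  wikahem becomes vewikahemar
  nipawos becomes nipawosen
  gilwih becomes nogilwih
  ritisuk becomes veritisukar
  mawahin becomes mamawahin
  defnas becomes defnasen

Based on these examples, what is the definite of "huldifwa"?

gagratoh and nipawos both have last vowel 'o' yet inflect differently (nogagratoh, nipawosen), so the last vowel is not what conditions the rule; the final letter is.
"huldifwa" ends in -a. The one such stem in the data (nanra → venanraar) adds ve- … -ar around the stem, so the same rule applies.
The other patterns: stems ending in -h add the prefix no-; stems ending in -s add -en; stems ending in -n repeat the first consonant+vowel as a prefix.
So huldifwa → vehuldifwaar.

vehuldifwaar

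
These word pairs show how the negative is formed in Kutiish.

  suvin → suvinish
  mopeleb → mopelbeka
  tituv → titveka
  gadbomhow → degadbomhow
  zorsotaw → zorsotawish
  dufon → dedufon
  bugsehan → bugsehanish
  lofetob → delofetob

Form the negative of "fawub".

"fawub" has last vowel 'u'. The one such stem in the data (tituv → titveka) deletes the last vowel and adds -eka (as does mopeleb), so the same rule applies.
So fawub → fawbeka.

fawbeka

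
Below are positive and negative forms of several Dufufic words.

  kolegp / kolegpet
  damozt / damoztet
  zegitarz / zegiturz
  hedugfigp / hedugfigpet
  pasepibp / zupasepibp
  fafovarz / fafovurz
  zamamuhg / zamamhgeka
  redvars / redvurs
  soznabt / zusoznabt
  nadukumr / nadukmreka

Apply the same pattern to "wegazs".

wegazset

pasepibp and hedugfigp both end in -p yet inflect differently (zupasepibp, hedugfigpet), so the final letter is not what conditions the rule; the second-to-last letter is.
"wegazs" has second-to-last letter 'z'. The one such stem in the data (damozt → damoztet) adds -et, so the same rule applies.
The other patterns: stems whose second-to-last letter is 'b' add the prefix zu-; stems whose second-to-last letter is 'r' change the last vowel to 'u'; stems whose second-to-last letter is 'h' or 'm' delete the last vowel and add -eka.
So wegazs → wegazset.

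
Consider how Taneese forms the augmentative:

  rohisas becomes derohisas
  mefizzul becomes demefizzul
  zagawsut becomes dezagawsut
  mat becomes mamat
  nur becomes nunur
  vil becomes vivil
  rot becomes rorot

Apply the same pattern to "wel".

wewel

zagawsut and mat both end in -t yet inflect differently (dezagawsut, mamat), so the final letter is not what conditions the rule; the number of vowels is.
"wel" has 1 vowel. The stems with 1 vowel (mat → mamat, nur → nunur, vil → vivil) repeat the first consonant+vowel as a prefix.
The other pattern: stems with 3 vowels add the prefix de-.
So wel → wewel.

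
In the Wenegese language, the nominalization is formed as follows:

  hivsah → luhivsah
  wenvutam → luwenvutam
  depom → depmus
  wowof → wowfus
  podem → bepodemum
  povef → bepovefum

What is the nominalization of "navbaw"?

wenvutam and depom both end in -m yet inflect differently (luwenvutam, depmus), so the final letter is not what conditions the rule; the last vowel is.
"navbaw" has last vowel 'a'. The stems whose last vowel is 'a' (hivsah → luhivsah, wenvutam → luwenvutam) add the prefix lu-.
So navbaw → lunavbaw.

lunavbaw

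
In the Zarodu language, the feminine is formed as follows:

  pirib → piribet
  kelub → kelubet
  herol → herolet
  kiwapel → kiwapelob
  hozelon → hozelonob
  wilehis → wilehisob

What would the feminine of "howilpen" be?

"howilpen" has 3 vowels. The stems with 3 vowels (kiwapel → kiwapelob, hozelon → hozelonob, wilehis → wilehisob) add -ob.
So howilpen → howilpenob.

howilpenob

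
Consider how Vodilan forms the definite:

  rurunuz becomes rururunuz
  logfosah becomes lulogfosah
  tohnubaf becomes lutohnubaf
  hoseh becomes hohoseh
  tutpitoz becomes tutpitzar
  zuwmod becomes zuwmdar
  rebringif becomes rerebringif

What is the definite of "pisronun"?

"pisronun" has last vowel 'u'. The one such stem in the data (rurunuz → rururunuz) repeats the first consonant+vowel as a prefix (as do hoseh, rebringif), so the same rule applies.
The other patterns: stems whose last vowel is 'o' delete the last vowel and add -ar; stems whose last vowel is 'a' add the prefix lu-.
So pisronun → pipisronun.

pipisronun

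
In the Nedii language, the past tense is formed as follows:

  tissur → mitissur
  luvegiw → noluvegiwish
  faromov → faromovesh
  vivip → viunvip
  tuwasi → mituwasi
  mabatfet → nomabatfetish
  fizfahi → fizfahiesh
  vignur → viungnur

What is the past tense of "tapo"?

mitapo

tuwasi and fizfahi both end in -i yet inflect differently (mituwasi, fizfahiesh), so the final letter is not what conditions the rule; the first letter is.
"tapo" begins with t-. The stems beginning with t- (tuwasi → mituwasi, tissur → mitissur) add the prefix mi-.
So tapo → mitapo.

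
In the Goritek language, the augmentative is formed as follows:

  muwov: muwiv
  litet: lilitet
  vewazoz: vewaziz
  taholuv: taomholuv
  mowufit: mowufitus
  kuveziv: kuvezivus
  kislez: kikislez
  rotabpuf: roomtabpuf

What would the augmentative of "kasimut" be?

muwov and kuveziv both end in -v yet inflect differently (muwiv, kuvezivus), so the final letter is not what conditions the rule; the last vowel is.
"kasimut" has last vowel 'u'. The stems whose last vowel is 'u' (taholuv → taomholuv, rotabpuf → roomtabpuf) insert -om- after the first vowel.
So kasimut → kaomsimut.

kaomsimut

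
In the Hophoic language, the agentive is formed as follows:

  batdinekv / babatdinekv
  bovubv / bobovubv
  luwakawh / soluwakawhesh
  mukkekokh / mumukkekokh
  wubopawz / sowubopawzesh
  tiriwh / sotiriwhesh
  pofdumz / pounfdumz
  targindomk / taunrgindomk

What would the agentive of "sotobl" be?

sosotobl

"sotobl" has second-to-last letter 'b'. The one such stem in the data (bovubv → bobovubv) repeats the first consonant+vowel as a prefix (as do mukkekokh, batdinekv), so the same rule applies.
So sotobl → sosotobl.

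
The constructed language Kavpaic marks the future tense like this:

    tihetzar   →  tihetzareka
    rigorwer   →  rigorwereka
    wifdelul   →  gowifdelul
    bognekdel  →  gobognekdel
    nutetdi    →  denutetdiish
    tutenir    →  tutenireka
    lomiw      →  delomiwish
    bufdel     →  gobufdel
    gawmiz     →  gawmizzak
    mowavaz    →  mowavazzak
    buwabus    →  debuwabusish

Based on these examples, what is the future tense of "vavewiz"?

"vavewiz" ends in -z. The stems ending in -z (gawmiz → gawmizzak, mowavaz → mowavazzak) double the final consonant and add -ak.
So vavewiz → vavewizzak.

vavewizzak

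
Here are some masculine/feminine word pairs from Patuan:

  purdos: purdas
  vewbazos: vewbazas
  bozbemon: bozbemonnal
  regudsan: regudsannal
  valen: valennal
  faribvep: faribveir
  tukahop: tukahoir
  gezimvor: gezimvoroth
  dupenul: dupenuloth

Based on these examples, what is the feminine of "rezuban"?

rezubannal

purdos and bozbemon both have last vowel 'o' yet inflect differently (purdas, bozbemonnal), so the last vowel is not what conditions the rule; the final letter is.
"rezuban" ends in -n. The stems ending in -n (bozbemon → bozbemonnal, regudsan → regudsannal, valen → valennal) double the final consonant and add -al.
The other patterns: stems ending in -s change the last vowel to 'a'; stems ending in -p drop the final letter and add -ir; stems ending in -l or -r add -oth.
So rezuban → rezubannal.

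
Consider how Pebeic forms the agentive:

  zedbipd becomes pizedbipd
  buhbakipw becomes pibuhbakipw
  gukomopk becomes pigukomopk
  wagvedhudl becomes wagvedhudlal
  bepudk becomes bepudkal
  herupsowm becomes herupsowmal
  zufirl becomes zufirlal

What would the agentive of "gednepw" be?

gukomopk and bepudk both end in -k yet inflect differently (pigukomopk, bepudkal), so the final letter is not what conditions the rule; the second-to-last letter is.
"gednepw" has second-to-last letter 'p'. The stems whose second-to-last letter is 'p' (zedbipd → pizedbipd, buhbakipw → pibuhbakipw, gukomopk → pigukomopk) add the prefix pi-.
The other pattern: stems whose second-to-last letter is 'd', 'r' or 'w' add -al.
So gednepw → pigednepw.

pigednepw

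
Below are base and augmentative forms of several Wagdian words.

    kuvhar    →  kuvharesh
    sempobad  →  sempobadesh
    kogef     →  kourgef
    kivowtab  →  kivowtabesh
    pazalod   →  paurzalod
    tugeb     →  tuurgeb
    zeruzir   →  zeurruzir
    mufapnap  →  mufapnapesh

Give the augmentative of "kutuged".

"kutuged" has last vowel 'e'. The stems whose last vowel is 'e' (kogef → kourgef, tugeb → tuurgeb) insert -ur- after the first vowel.
So kutuged → kuurtuged.

kuurtuged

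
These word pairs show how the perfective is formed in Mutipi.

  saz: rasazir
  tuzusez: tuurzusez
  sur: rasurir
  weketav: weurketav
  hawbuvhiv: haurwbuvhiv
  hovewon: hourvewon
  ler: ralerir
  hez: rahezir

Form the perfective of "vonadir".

vournadir

hez and tuzusez both end in -z yet inflect differently (rahezir, tuurzusez), so the final letter is not what conditions the rule; the number of vowels is.
"vonadir" has 3 vowels. The stems with 3 vowels (hovewon → hourvewon, weketav → weurketav, tuzusez → tuurzusez) insert -ur- after the first vowel.
So vonadir → vournadir.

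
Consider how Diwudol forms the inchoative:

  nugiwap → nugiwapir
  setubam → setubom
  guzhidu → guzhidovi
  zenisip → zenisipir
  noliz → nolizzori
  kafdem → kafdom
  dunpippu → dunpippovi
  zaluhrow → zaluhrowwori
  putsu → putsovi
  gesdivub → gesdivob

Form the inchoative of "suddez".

putsu and gesdivub both have last vowel 'u' yet inflect differently (putsovi, gesdivob), so the last vowel is not what conditions the rule; the final letter is.
"suddez" ends in -z. The one such stem in the data (noliz → nolizzori) doubles the final consonant and adds -ori (as does zaluhrow), so the same rule applies.
The other patterns: stems ending in -u drop the final letter and add -ovi; stems ending in -b or -m change the last vowel to 'o'; stems ending in -p add -ir.
So suddez → suddezzori.

suddezzori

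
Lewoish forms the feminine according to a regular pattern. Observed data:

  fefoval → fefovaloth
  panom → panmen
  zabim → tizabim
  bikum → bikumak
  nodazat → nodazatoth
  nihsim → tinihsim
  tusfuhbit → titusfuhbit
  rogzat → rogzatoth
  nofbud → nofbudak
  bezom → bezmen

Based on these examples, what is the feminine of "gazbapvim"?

tigazbapvim

rogzat and tusfuhbit both end in -t yet inflect differently (rogzatoth, titusfuhbit), so the final letter is not what conditions the rule; the last vowel is.
"gazbapvim" has last vowel 'i'. The stems whose last vowel is 'i' (zabim → tizabim, nihsim → tinihsim, tusfuhbit → titusfuhbit) add the prefix ti-.
So gazbapvim → tigazbapvim.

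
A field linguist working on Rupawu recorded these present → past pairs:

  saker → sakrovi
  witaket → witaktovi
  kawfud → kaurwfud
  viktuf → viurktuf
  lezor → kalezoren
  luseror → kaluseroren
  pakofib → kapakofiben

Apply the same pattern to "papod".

"papod" has last vowel 'o'. The stems whose last vowel is 'o' (luseror → kaluseroren, lezor → kalezoren) add ka- … -en around the stem.
The other patterns: stems whose last vowel is 'u' insert -ur- after the first vowel; stems whose last vowel is 'e' delete the last vowel and add -ovi.
So papod → kapapoden.

kapapoden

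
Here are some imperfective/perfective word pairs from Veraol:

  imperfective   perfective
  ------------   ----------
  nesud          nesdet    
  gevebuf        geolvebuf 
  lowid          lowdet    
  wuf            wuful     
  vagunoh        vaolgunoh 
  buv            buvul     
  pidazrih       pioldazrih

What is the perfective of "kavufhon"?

kaolvufhon

wuf and gevebuf both end in -f yet inflect differently (wuful, geolvebuf), so the final letter is not what conditions the rule; the number of vowels is.
"kavufhon" has 3 vowels. The stems with 3 vowels (vagunoh → vaolgunoh, gevebuf → geolvebuf, pidazrih → pioldazrih) insert -ol- after the first vowel.
The other patterns: stems with 1 vowel add -ul; stems with 2 vowels delete the last vowel and add -et.
So kavufhon → kaolvufhon.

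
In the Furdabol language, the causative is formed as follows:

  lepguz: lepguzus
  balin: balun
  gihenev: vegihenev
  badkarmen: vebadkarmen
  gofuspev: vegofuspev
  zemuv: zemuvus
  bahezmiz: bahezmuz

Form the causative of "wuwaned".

vewuwaned

gihenev and zemuv both end in -v yet inflect differently (vegihenev, zemuvus), so the final letter is not what conditions the rule; the last vowel is.
"wuwaned" has last vowel 'e'. The stems whose last vowel is 'e' (gihenev → vegihenev, gofuspev → vegofuspev, badkarmen → vebadkarmen) add the prefix ve-.
The other patterns: stems whose last vowel is 'u' add -us; stems whose last vowel is 'i' change the last vowel to 'u'.
So wuwaned → vewuwaned.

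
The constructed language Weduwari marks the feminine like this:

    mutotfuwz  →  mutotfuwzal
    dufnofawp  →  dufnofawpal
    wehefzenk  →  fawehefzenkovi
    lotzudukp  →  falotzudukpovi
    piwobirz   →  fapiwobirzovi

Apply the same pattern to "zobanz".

fazobanzovi

dufnofawp and lotzudukp both end in -p yet inflect differently (dufnofawpal, falotzudukpovi), so the final letter is not what conditions the rule; the second-to-last letter is.
"zobanz" has second-to-last letter 'n'. The one such stem in the data (wehefzenk → fawehefzenkovi) adds fa- … -ovi around the stem, so the same rule applies.
So zobanz → fazobanzovi.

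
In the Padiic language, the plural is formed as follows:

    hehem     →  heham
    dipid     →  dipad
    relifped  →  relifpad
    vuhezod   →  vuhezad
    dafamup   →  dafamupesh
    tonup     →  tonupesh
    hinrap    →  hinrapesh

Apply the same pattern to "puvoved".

puvovad

dipid and dafamup both begin with d- yet inflect differently (dipad, dafamupesh), so the first letter is not what conditions the rule; the final letter is.
"puvoved" ends in -d. The stems ending in -d (dipid → dipad, relifped → relifpad, vuhezod → vuhezad) change the last vowel to 'a'.
So puvoved → puvovad.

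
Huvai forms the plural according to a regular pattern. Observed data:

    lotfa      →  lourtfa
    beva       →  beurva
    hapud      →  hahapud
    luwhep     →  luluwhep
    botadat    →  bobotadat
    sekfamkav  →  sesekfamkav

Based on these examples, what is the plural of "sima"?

lotfa and botadat both have last vowel 'a' yet inflect differently (lourtfa, bobotadat), so the last vowel is not what conditions the rule; whether the stem ends in a vowel or a consonant is.
"sima" ends in a vowel. The stems ending in a vowel (lotfa → lourtfa, beva → beurva) insert -ur- after the first vowel.
So sima → siurma.

siurma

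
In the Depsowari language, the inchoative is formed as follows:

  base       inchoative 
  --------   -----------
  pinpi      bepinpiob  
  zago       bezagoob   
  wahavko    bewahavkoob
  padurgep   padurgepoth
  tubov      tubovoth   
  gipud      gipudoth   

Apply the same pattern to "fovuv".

fovuvoth

zago and tubov both have last vowel 'o' yet inflect differently (bezagoob, tubovoth), so the last vowel is not what conditions the rule; whether the stem ends in a vowel or a consonant is.
"fovuv" ends in a consonant. The stems ending in a consonant (padurgep → padurgepoth, tubov → tubovoth, gipud → gipudoth) add -oth.
The other pattern: stems ending in a vowel add be- … -ob around the stem.
So fovuv → fovuvoth.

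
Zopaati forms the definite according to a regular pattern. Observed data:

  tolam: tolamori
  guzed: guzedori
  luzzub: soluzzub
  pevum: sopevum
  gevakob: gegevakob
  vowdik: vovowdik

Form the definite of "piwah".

piwahori

"piwah" has last vowel 'a'. The one such stem in the data (tolam → tolamori) adds -ori, so the same rule applies.
So piwah → piwahori.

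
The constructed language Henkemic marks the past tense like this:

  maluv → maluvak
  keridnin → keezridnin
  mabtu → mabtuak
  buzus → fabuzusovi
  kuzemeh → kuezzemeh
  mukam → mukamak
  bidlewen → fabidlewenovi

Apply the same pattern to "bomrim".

fabomrimovi

bidlewen and keridnin both end in -n yet inflect differently (fabidlewenovi, keezridnin), so the final letter is not what conditions the rule; the first letter is.
"bomrim" begins with b-. The stems beginning with b- (buzus → fabuzusovi, bidlewen → fabidlewenovi) add fa- … -ovi around the stem.
So bomrim → fabomrimovi.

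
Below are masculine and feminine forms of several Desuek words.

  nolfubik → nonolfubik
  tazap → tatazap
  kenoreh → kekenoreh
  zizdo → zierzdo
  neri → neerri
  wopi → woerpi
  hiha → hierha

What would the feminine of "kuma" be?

kuerma

nolfubik and neri both have last vowel 'i' yet inflect differently (nonolfubik, neerri), so the last vowel is not what conditions the rule; whether the stem ends in a vowel or a consonant is.
"kuma" ends in a vowel. The stems ending in a vowel (zizdo → zierzdo, neri → neerri, wopi → woerpi) insert -er- after the first vowel.
The other pattern: stems ending in a consonant repeat the first consonant+vowel as a prefix.
So kuma → kuerma.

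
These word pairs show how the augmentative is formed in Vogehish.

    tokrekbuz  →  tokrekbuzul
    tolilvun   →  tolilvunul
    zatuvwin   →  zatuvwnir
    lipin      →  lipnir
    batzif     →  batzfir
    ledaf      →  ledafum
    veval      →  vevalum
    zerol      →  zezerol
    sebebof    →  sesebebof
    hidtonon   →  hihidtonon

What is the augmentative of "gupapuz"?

gupapuzul

"gupapuz" has last vowel 'u'. The stems whose last vowel is 'u' (tokrekbuz → tokrekbuzul, tolilvun → tolilvunul) add -ul.
So gupapuz → gupapuzul.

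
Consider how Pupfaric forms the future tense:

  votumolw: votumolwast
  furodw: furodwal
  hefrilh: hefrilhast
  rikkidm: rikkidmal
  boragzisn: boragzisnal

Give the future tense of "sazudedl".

sazudedlal

votumolw and furodw both end in -w yet inflect differently (votumolwast, furodwal), so the final letter is not what conditions the rule; the second-to-last letter is.
"sazudedl" has second-to-last letter 'd'. The stems whose second-to-last letter is 'd' (furodw → furodwal, rikkidm → rikkidmal) add -al.
So sazudedl → sazudedlal.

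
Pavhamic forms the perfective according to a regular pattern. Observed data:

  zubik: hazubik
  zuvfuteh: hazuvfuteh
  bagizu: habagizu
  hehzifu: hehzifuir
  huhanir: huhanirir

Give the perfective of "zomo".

"zomo" begins with z-. The stems beginning with z- (zubik → hazubik, zuvfuteh → hazuvfuteh) add the prefix ha-.
The other pattern: stems beginning with h- add -ir.
So zomo → hazomo.

hazomo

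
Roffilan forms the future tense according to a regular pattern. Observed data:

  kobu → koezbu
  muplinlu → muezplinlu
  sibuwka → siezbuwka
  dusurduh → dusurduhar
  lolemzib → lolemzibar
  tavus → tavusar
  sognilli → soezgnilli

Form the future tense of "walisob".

sognilli and lolemzib both have last vowel 'i' yet inflect differently (soezgnilli, lolemzibar), so the last vowel is not what conditions the rule; whether the stem ends in a vowel or a consonant is.
"walisob" ends in a consonant. The stems ending in a consonant (lolemzib → lolemzibar, dusurduh → dusurduhar, tavus → tavusar) add -ar.
The other pattern: stems ending in a vowel insert -ez- after the first vowel.
So walisob → walisobar.

walisobar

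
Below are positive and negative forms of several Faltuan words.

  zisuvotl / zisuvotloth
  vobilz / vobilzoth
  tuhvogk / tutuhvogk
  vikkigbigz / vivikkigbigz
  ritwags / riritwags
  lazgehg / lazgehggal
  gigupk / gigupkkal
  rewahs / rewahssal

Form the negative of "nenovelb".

"nenovelb" has second-to-last letter 'l'. The one such stem in the data (vobilz → vobilzoth) adds -oth, so the same rule applies.
So nenovelb → nenovelboth.

nenovelboth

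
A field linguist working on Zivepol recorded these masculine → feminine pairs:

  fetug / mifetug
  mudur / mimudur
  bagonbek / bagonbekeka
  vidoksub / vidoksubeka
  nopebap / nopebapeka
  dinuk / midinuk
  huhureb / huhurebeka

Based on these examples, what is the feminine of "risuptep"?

bagonbek and dinuk both end in -k yet inflect differently (bagonbekeka, midinuk), so the final letter is not what conditions the rule; the number of vowels is.
"risuptep" has 3 vowels. The stems with 3 vowels (bagonbek → bagonbekeka, vidoksub → vidoksubeka, huhureb → huhurebeka) add -eka.
So risuptep → risuptepeka.

risuptepeka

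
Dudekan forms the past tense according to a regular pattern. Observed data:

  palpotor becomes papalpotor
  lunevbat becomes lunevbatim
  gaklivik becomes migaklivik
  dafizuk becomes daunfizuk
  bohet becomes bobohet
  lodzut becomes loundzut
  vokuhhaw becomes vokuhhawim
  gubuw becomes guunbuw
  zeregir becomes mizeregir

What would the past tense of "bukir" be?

mibukir

vokuhhaw and gubuw both end in -w yet inflect differently (vokuhhawim, guunbuw), so the final letter is not what conditions the rule; the last vowel is.
"bukir" has last vowel 'i'. The stems whose last vowel is 'i' (zeregir → mizeregir, gaklivik → migaklivik) add the prefix mi-.
So bukir → mibukir.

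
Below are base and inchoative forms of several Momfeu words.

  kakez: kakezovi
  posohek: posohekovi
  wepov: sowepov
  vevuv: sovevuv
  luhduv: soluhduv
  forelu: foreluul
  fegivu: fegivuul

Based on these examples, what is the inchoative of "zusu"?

vevuv and forelu both have last vowel 'u' yet inflect differently (sovevuv, foreluul), so the last vowel is not what conditions the rule; the final letter is.
"zusu" ends in -u. The stems ending in -u (forelu → foreluul, fegivu → fegivuul) add -ul.
The other patterns: stems ending in -k or -z add -ovi; stems ending in -v add the prefix so-.
So zusu → zusuul.

zusuul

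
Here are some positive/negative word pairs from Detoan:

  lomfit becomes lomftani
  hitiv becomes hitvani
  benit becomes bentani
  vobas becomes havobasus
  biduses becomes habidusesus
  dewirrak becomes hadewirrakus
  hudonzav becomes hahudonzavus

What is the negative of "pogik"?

pogkani

hitiv and hudonzav both end in -v yet inflect differently (hitvani, hahudonzavus), so the final letter is not what conditions the rule; the last vowel is.
"pogik" has last vowel 'i'. The stems whose last vowel is 'i' (lomfit → lomftani, hitiv → hitvani, benit → bentani) delete the last vowel and add -ani.
The other pattern: stems whose last vowel is 'a' or 'e' add ha- … -us around the stem.
So pogik → pogkani.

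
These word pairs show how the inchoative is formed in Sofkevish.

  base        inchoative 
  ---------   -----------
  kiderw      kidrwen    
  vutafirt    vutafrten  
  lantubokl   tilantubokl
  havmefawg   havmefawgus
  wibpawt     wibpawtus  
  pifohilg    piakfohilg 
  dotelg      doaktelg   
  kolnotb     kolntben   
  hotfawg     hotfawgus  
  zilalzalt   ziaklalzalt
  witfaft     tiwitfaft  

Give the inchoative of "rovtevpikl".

zilalzalt and witfaft both end in -t yet inflect differently (ziaklalzalt, tiwitfaft), so the final letter is not what conditions the rule; the second-to-last letter is.
"rovtevpikl" has second-to-last letter 'k'. The one such stem in the data (lantubokl → tilantubokl) adds the prefix ti-, so the same rule applies.
So rovtevpikl → tirovtevpikl.

tirovtevpikl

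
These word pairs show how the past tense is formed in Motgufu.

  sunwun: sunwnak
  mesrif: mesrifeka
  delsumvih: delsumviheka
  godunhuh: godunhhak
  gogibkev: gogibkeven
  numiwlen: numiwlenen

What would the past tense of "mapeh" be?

mapehen

"mapeh" has last vowel 'e'. The stems whose last vowel is 'e' (gogibkev → gogibkeven, numiwlen → numiwlenen) add -en.
So mapeh → mapehen.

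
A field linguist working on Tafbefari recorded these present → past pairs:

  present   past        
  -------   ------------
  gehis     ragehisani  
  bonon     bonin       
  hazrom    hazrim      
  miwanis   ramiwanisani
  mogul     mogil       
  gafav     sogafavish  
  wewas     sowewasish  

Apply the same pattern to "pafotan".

gehis and wewas both end in -s yet inflect differently (ragehisani, sowewasish), so the final letter is not what conditions the rule; the last vowel is.
"pafotan" has last vowel 'a'. The stems whose last vowel is 'a' (wewas → sowewasish, gafav → sogafavish) add so- … -ish around the stem.
So pafotan → sopafotanish.

sopafotanish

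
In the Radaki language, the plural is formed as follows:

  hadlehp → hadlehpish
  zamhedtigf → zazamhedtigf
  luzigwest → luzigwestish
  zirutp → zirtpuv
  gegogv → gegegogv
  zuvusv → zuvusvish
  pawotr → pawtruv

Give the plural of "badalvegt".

zirutp and hadlehp both end in -p yet inflect differently (zirtpuv, hadlehpish), so the final letter is not what conditions the rule; the second-to-last letter is.
"badalvegt" has second-to-last letter 'g'. The stems whose second-to-last letter is 'g' (zamhedtigf → zazamhedtigf, gegogv → gegegogv) repeat the first consonant+vowel as a prefix.
The other patterns: stems whose second-to-last letter is 't' delete the last vowel and add -uv; stems whose second-to-last letter is 'h' or 's' add -ish.
So badalvegt → babadalvegt.

babadalvegt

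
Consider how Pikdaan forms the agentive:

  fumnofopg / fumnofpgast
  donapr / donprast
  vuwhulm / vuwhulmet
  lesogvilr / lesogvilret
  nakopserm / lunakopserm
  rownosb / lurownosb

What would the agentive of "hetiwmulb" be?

hetiwmulbet

donapr and lesogvilr both end in -r yet inflect differently (donprast, lesogvilret), so the final letter is not what conditions the rule; the second-to-last letter is.
"hetiwmulb" has second-to-last letter 'l'. The stems whose second-to-last letter is 'l' (vuwhulm → vuwhulmet, lesogvilr → lesogvilret) add -et.
The other patterns: stems whose second-to-last letter is 'p' delete the last vowel and add -ast; stems whose second-to-last letter is 'r' or 's' add the prefix lu-.
So hetiwmulb → hetiwmulbet.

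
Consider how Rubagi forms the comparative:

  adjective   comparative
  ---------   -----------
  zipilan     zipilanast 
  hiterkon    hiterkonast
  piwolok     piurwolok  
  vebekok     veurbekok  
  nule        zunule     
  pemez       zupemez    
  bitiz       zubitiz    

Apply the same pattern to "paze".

hiterkon and piwolok both have last vowel 'o' yet inflect differently (hiterkonast, piurwolok), so the last vowel is not what conditions the rule; the final letter is.
"paze" ends in -e. The one such stem in the data (nule → zunule) adds the prefix zu-, so the same rule applies.
The other patterns: stems ending in -n add -ast; stems ending in -k insert -ur- after the first vowel.
So paze → zupaze.

zupaze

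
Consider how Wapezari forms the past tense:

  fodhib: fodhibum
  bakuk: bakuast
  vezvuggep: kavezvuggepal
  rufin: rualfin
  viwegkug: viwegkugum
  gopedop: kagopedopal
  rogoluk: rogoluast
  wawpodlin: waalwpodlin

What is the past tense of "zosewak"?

zosewaast

rufin and fodhib both have last vowel 'i' yet inflect differently (rualfin, fodhibum), so the last vowel is not what conditions the rule; the final letter is.
"zosewak" ends in -k. The stems ending in -k (bakuk → bakuast, rogoluk → rogoluast) drop the final letter and add -ast.
So zosewak → zosewaast.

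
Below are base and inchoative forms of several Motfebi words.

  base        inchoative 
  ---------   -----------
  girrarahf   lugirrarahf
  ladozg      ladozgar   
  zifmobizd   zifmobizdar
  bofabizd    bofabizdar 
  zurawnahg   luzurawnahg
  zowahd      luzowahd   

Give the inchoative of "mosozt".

zowahd and bofabizd both end in -d yet inflect differently (luzowahd, bofabizdar), so the final letter is not what conditions the rule; the second-to-last letter is.
"mosozt" has second-to-last letter 'z'. The stems whose second-to-last letter is 'z' (bofabizd → bofabizdar, ladozg → ladozgar, zifmobizd → zifmobizdar) add -ar.
So mosozt → mosoztar.

mosoztar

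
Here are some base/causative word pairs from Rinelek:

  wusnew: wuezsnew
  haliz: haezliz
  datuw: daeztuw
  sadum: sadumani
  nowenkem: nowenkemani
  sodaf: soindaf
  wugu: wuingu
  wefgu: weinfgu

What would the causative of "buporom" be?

buporomani

"buporom" ends in -m. The stems ending in -m (sadum → sadumani, nowenkem → nowenkemani) add -ani.
So buporom → buporomani.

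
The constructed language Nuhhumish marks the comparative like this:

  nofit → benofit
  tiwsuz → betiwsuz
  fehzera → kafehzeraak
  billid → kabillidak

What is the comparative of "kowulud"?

kakowuludak

nofit and billid both have last vowel 'i' yet inflect differently (benofit, kabillidak), so the last vowel is not what conditions the rule; the final letter is.
"kowulud" ends in -d. The one such stem in the data (billid → kabillidak) adds ka- … -ak around the stem, so the same rule applies.
The other pattern: stems ending in -t or -z add the prefix be-.
So kowulud → kakowuludak.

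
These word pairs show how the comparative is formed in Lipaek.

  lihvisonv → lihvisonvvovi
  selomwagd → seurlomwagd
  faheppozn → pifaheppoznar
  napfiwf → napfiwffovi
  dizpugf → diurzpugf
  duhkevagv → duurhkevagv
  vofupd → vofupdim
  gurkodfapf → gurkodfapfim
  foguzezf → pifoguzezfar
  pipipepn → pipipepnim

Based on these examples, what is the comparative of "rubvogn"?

ruurbvogn

"rubvogn" has second-to-last letter 'g'. The stems whose second-to-last letter is 'g' (duhkevagv → duurhkevagv, dizpugf → diurzpugf, selomwagd → seurlomwagd) insert -ur- after the first vowel.
The other patterns: stems whose second-to-last letter is 'n' or 'w' double the final consonant and add -ovi; stems whose second-to-last letter is 'p' add -im; stems whose second-to-last letter is 'z' add pi- … -ar around the stem.
So rubvogn → ruurbvogn.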